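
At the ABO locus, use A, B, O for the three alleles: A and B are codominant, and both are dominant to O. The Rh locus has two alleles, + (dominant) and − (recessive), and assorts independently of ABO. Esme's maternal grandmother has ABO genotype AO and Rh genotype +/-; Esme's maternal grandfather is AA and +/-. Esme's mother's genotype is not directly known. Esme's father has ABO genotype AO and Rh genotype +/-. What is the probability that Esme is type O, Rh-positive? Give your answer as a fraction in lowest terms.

Esme's mother's ABO genotype from AO × AA: 1/2 AA, 1/2 AO.
Crossing each possibility with the father AO and summing P(type O): 1/2·0 + 1/2·1/4 = 1/8.
Similarly for Rh via the mother's Rh distribution: P(Rh+) = 3/4.
Independent loci: 1/8 × 3/4 = 3/32.

3/32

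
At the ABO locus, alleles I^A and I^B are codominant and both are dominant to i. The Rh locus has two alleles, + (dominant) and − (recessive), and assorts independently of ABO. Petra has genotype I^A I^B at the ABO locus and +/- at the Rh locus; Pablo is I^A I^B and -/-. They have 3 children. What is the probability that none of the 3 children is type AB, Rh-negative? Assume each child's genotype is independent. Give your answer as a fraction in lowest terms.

ABO cross I^A I^B × I^A I^B → 1/4 A, 1/4 B, 1/2 AB.
Rh cross +/- × -/- → 1/2 Rh+, 1/2 Rh-; so P(type AB, Rh-negative) = 1/2 × 1/2 = 1/4 per child.
P(not type AB, Rh-negative) = 3/4 for one child; (3/4)^3 = 27/64.

27/64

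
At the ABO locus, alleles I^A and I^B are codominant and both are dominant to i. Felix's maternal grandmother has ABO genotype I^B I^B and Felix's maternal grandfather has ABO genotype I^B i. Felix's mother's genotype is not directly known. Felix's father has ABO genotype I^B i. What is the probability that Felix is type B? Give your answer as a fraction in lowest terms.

7/8

Felix's mother's ABO genotype from I^B I^B × I^B i: 1/2 I^B I^B, 1/2 I^B i.
Crossing each possibility with the father I^B i and summing P(type B): 1/2·1 + 1/2·3/4 = 7/8.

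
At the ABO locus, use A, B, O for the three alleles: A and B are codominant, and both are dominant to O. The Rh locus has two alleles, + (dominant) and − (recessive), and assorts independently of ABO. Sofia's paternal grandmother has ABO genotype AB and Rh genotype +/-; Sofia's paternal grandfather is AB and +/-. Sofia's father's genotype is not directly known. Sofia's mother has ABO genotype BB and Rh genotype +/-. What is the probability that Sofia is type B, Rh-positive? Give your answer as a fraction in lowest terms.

Sofia's father's ABO genotype from AB × AB: 1/4 AA, 1/2 AB, 1/4 BB.
Crossing each possibility with the mother BB and summing P(type B): 1/4·0 + 1/2·1/2 + 1/4·1 = 1/2.
Similarly for Rh via the father's Rh distribution: P(Rh+) = 3/4.
Independent loci: 1/2 × 3/4 = 3/8.

3/8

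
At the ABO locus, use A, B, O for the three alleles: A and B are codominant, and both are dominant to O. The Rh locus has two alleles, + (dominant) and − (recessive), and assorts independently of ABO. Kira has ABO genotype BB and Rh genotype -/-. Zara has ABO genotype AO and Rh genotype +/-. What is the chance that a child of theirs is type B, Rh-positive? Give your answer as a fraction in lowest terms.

1/4

ABO cross BB × AO → offspring phenotypes: 1/2 B, 1/2 AB.
Rh cross -/- × +/- → 1/2 Rh+, 1/2 Rh-.
Independent loci: P(type B, Rh-positive) = 1/2 × 1/2 = 1/4.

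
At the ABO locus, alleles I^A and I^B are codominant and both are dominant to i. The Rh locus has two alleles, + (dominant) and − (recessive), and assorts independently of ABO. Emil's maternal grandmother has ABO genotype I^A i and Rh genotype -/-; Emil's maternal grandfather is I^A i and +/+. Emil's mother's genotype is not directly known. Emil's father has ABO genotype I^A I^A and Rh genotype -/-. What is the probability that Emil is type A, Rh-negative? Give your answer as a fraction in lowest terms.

1/2

Emil's mother's ABO genotype from I^A i × I^A i: 1/4 I^A I^A, 1/2 I^A i, 1/4 i i.
Crossing each possibility with the father I^A I^A and summing P(type A): 1/4·1 + 1/2·1 + 1/4·1 = 1.
Similarly for Rh via the mother's Rh distribution: P(Rh-) = 1/2.
Independent loci: 1 × 1/2 = 1/2.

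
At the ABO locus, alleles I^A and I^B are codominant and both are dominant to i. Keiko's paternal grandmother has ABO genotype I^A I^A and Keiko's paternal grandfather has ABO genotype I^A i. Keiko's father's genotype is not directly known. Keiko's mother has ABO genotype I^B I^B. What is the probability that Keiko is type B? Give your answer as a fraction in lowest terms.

1/4

Keiko's father's ABO genotype from I^A I^A × I^A i: 1/2 I^A I^A, 1/2 I^A i.
Crossing each possibility with the mother I^B I^B and summing P(type B): 1/2·0 + 1/2·1/2 = 1/4.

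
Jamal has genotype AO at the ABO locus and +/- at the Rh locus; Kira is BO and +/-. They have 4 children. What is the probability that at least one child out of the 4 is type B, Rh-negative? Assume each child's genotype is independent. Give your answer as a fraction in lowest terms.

ABO cross AO × BO → 1/4 O, 1/4 A, 1/4 B, 1/4 AB.
Rh cross +/- × +/- → 3/4 Rh+, 1/4 Rh-; so P(type B, Rh-negative) = 1/4 × 1/4 = 1/16 per child.
P(none) = (15/16)^4 = 50625/65536; P(at least one) = 1 − 50625/65536 = 14911/65536.

14911/65536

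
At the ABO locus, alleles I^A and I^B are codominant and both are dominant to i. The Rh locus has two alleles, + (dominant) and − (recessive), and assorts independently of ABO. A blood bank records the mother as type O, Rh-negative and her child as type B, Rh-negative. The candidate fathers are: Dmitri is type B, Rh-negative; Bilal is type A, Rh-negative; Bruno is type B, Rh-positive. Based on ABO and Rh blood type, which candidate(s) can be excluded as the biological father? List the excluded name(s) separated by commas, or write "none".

A candidate is excluded only if no genotype consistent with his phenotype could produce a type B, Rh-negative child with a type O, Rh-negative mother.
Bilal (type A, Rh-): no genotype consistent with that phenotype can produce a type-B Rh- child with a type-O mother.

Bilal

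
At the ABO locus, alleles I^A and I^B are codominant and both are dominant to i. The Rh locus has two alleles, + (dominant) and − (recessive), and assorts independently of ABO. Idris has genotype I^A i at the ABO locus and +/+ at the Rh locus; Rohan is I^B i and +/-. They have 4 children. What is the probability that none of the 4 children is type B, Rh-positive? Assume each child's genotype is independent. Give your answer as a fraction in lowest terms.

81/256

ABO cross I^A i × I^B i → 1/4 O, 1/4 A, 1/4 B, 1/4 AB.
Rh cross +/+ × +/- → 1 Rh+; so P(type B, Rh-positive) = 1/4 × 1 = 1/4 per child.
P(not type B, Rh-positive) = 3/4 for one child; (3/4)^4 = 81/256.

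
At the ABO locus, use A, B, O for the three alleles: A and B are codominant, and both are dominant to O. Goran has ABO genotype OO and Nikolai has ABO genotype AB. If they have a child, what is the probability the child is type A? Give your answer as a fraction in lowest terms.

1/2

ABO cross OO × AB → offspring phenotypes: 1/2 A, 1/2 B.
So P(type A) = 1/2.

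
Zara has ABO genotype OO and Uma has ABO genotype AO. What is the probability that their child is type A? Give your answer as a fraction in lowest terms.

ABO cross OO × AO → offspring phenotypes: 1/2 O, 1/2 A.
So P(type A) = 1/2.

1/2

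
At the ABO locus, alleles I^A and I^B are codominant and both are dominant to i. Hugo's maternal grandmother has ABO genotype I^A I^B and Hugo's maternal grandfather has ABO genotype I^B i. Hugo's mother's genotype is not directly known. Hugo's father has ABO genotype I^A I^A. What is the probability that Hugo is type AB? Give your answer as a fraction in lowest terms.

1/2

Hugo's mother's ABO genotype from I^A I^B × I^B i: 1/4 I^A I^B, 1/4 I^A i, 1/4 I^B I^B, 1/4 I^B i.
Crossing each possibility with the father I^A I^A and summing P(type AB): 1/4·1/2 + 1/4·0 + 1/4·1 + 1/4·1/2 = 1/2.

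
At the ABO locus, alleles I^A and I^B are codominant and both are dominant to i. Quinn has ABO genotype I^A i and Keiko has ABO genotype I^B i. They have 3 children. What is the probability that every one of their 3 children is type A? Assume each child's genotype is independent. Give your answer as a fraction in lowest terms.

1/64

ABO cross I^A i × I^B i → 1/4 O, 1/4 A, 1/4 B, 1/4 AB.
So P(type A) = 1/4 per child.
All 3 independent: (1/4)^3 = 1/64.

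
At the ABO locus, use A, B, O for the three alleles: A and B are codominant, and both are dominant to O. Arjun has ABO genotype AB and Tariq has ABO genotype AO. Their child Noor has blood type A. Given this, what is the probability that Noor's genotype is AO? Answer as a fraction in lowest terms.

1/2

Cross AB × AO → 1/4 AA, 1/4 AB, 1/4 AO, 1/4 BO.
Type-A genotypes among offspring: AA (1/4), AO (1/4); total 1/2.
P(AO | type A) = (1/4) / (1/2) = 1/2.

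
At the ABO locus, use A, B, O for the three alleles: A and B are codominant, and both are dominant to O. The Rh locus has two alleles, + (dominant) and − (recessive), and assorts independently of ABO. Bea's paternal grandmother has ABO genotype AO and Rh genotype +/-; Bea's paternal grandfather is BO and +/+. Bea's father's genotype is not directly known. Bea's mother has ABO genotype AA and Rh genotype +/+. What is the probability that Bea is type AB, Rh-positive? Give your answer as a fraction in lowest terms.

1/4

Bea's father's ABO genotype from AO × BO: 1/4 AB, 1/4 AO, 1/4 BO, 1/4 OO.
Crossing each possibility with the mother AA and summing P(type AB): 1/4·1/2 + 1/4·0 + 1/4·1/2 + 1/4·0 = 1/4.
Similarly for Rh via the father's Rh distribution: P(Rh+) = 1.
Independent loci: 1/4 × 1 = 1/4.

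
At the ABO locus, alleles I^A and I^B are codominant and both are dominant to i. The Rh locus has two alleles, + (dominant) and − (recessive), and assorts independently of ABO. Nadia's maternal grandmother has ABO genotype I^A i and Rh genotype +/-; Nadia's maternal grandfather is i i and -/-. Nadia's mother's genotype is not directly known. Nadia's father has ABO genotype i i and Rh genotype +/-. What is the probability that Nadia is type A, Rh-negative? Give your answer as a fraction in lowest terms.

Nadia's mother's ABO genotype from I^A i × i i: 1/2 I^A i, 1/2 i i.
Crossing each possibility with the father i i and summing P(type A): 1/2·1/2 + 1/2·0 = 1/4.
Similarly for Rh via the mother's Rh distribution: P(Rh-) = 3/8.
Independent loci: 1/4 × 3/8 = 3/32.

3/32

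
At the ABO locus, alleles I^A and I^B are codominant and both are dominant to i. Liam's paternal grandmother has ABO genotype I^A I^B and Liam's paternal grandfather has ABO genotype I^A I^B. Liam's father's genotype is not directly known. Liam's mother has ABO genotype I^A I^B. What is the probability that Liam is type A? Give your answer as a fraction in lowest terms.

Liam's father's ABO genotype from I^A I^B × I^A I^B: 1/4 I^A I^A, 1/2 I^A I^B, 1/4 I^B I^B.
Crossing each possibility with the mother I^A I^B and summing P(type A): 1/4·1/2 + 1/2·1/4 + 1/4·0 = 1/4.

1/4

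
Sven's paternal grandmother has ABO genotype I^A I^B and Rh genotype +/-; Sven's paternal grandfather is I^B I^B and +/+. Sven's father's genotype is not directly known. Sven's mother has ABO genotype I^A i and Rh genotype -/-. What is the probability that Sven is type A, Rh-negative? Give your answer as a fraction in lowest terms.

1/16

Sven's father's ABO genotype from I^A I^B × I^B I^B: 1/2 I^A I^B, 1/2 I^B I^B.
Crossing each possibility with the mother I^A i and summing P(type A): 1/2·1/2 + 1/2·0 = 1/4.
Similarly for Rh via the father's Rh distribution: P(Rh-) = 1/4.
Independent loci: 1/4 × 1/4 = 1/16.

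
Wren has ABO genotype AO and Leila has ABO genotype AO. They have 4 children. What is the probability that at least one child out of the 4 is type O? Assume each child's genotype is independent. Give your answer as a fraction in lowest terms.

175/256

ABO cross AO × AO → 1/4 O, 3/4 A.
So P(type O) = 1/4 per child.
P(none) = (3/4)^4 = 81/256; P(at least one) = 1 − 81/256 = 175/256.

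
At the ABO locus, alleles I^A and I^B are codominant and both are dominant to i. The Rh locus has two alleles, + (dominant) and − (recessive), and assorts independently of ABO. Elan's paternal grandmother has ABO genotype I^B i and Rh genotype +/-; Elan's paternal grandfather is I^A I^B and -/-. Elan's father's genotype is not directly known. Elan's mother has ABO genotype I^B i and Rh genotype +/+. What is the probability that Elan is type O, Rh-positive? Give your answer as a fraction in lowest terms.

Elan's father's ABO genotype from I^B i × I^A I^B: 1/4 I^A I^B, 1/4 I^A i, 1/4 I^B I^B, 1/4 I^B i.
Crossing each possibility with the mother I^B i and summing P(type O): 1/4·0 + 1/4·1/4 + 1/4·0 + 1/4·1/4 = 1/8.
Similarly for Rh via the father's Rh distribution: P(Rh+) = 1.
Independent loci: 1/8 × 1 = 1/8.

1/8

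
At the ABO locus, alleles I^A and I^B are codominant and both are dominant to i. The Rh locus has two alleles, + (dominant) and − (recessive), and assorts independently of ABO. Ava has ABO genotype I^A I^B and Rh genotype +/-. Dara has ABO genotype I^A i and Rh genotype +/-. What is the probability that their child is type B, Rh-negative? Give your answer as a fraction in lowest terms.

1/16

ABO cross I^A I^B × I^A i → offspring phenotypes: 1/2 A, 1/4 B, 1/4 AB.
Rh cross +/- × +/- → 3/4 Rh+, 1/4 Rh-.
Independent loci: P(type B, Rh-negative) = 1/4 × 1/4 = 1/16.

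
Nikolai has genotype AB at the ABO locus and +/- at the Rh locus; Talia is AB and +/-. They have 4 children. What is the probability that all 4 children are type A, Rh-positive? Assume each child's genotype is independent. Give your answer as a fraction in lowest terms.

81/65536

ABO cross AB × AB → 1/4 A, 1/4 B, 1/2 AB.
Rh cross +/- × +/- → 3/4 Rh+, 1/4 Rh-; so P(type A, Rh-positive) = 1/4 × 3/4 = 3/16 per child.
All 4 independent: (3/16)^4 = 81/65536.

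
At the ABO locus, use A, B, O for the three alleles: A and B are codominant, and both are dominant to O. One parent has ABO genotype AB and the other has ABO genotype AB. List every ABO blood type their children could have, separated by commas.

Gametes from AB × AB give offspring ABO genotypes AA, AB, BB, i.e. phenotypes A, B, AB.

A, B, AB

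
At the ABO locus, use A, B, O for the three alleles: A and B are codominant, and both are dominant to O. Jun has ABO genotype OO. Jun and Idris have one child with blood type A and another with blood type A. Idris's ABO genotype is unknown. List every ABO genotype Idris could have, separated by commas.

AA, AB, AO

For each candidate genotype of Idris, check whether crossing it with OO can produce every observed child phenotype.
  AA → possible child types {A} ✓
  AB → possible child types {A, B} ✓
  AO → possible child types {O, A} ✓
  BB → possible child types {B} ✗
  BO → possible child types {O, B} ✗
  OO → possible child types {O} ✗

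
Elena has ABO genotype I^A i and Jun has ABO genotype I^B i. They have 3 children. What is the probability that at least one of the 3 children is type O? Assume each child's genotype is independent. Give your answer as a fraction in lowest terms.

37/64

ABO cross I^A i × I^B i → 1/4 O, 1/4 A, 1/4 B, 1/4 AB.
So P(type O) = 1/4 per child.
P(none) = (3/4)^3 = 27/64; P(at least one) = 1 − 27/64 = 37/64.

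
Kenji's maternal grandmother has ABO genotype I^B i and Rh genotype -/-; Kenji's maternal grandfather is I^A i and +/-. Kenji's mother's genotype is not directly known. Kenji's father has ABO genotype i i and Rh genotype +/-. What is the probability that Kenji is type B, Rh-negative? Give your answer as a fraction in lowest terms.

3/32

Kenji's mother's ABO genotype from I^B i × I^A i: 1/4 I^A I^B, 1/4 I^A i, 1/4 I^B i, 1/4 i i.
Crossing each possibility with the father i i and summing P(type B): 1/4·1/2 + 1/4·0 + 1/4·1/2 + 1/4·0 = 1/4.
Similarly for Rh via the mother's Rh distribution: P(Rh-) = 3/8.
Independent loci: 1/4 × 3/8 = 3/32.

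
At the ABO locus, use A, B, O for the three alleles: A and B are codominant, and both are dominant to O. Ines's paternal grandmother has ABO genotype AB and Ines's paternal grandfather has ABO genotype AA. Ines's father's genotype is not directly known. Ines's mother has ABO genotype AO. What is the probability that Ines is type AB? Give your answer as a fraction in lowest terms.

1/8

Ines's father's ABO genotype from AB × AA: 1/2 AA, 1/2 AB.
Crossing each possibility with the mother AO and summing P(type AB): 1/2·0 + 1/2·1/4 = 1/8.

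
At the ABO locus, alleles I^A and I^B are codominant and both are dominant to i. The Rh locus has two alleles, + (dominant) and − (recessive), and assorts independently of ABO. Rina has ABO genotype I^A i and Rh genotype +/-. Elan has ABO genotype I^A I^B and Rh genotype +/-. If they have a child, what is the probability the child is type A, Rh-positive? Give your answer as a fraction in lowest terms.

3/8

ABO cross I^A i × I^A I^B → offspring phenotypes: 1/2 A, 1/4 B, 1/4 AB.
Rh cross +/- × +/- → 3/4 Rh+, 1/4 Rh-.
Independent loci: P(type A, Rh-positive) = 1/2 × 3/4 = 3/8.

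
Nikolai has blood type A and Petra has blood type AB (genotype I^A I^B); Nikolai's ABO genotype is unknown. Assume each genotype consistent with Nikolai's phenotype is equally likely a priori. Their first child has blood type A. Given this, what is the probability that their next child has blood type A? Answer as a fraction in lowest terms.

Possible genotypes: Nikolai ∈ {I^A I^A, I^A i}; Petra ∈ {I^A I^B}.
Weight each parental genotype pair by prior × P(type-A child):
  I^A I^A × I^A I^B: posterior weight 1/2; P(next child type A) = 1/2.
  I^A i × I^A I^B: posterior weight 1/2; P(next child type A) = 1/2.
Weighted sum = 1/2.

1/2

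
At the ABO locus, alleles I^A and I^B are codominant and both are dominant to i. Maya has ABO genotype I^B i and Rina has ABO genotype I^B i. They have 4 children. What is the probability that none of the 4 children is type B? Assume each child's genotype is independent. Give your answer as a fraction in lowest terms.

1/256

ABO cross I^B i × I^B i → 1/4 O, 3/4 B.
So P(type B) = 3/4 per child.
P(not type B) = 1/4 for one child; (1/4)^4 = 1/256.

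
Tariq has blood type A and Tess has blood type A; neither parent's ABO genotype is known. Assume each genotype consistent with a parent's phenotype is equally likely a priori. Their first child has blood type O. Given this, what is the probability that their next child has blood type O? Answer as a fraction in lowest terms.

1/4

Possible genotypes: Tariq ∈ {I^A I^A, I^A i}; Tess ∈ {I^A I^A, I^A i}.
Weight each parental genotype pair by prior × P(type-O child):
  I^A i × I^A i: posterior weight 1; P(next child type O) = 1/4.
Weighted sum = 1/4.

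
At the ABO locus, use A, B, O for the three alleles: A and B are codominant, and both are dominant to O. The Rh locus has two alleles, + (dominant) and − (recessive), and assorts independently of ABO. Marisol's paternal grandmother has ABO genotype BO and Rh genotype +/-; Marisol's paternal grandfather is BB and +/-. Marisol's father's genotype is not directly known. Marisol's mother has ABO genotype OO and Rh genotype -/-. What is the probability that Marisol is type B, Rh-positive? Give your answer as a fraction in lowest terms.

3/8

Marisol's father's ABO genotype from BO × BB: 1/2 BB, 1/2 BO.
Crossing each possibility with the mother OO and summing P(type B): 1/2·1 + 1/2·1/2 = 3/4.
Similarly for Rh via the father's Rh distribution: P(Rh+) = 1/2.
Independent loci: 3/4 × 1/2 = 3/8.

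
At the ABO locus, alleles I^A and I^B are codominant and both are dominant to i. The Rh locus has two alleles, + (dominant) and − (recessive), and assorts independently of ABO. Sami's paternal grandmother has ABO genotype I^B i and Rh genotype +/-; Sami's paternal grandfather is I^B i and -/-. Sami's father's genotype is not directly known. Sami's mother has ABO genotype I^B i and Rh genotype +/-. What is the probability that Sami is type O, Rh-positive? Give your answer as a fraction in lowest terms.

5/32

Sami's father's ABO genotype from I^B i × I^B i: 1/4 I^B I^B, 1/2 I^B i, 1/4 i i.
Crossing each possibility with the mother I^B i and summing P(type O): 1/4·0 + 1/2·1/4 + 1/4·1/2 = 1/4.
Similarly for Rh via the father's Rh distribution: P(Rh+) = 5/8.
Independent loci: 1/4 × 5/8 = 5/32.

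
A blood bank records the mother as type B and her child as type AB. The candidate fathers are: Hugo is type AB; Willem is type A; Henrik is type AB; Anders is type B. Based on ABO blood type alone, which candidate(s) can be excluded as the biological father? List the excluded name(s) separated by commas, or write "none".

A candidate is excluded only if no genotype consistent with his phenotype could produce a type AB child with a type B mother.
Anders (type B): no genotype consistent with that phenotype can produce a type-AB child with a type-B mother.

Anders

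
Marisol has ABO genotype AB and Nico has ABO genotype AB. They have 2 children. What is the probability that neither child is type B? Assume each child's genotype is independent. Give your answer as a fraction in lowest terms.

ABO cross AB × AB → 1/4 A, 1/4 B, 1/2 AB.
So P(type B) = 1/4 per child.
P(not type B) = 3/4 for one child; (3/4)^2 = 9/16.

9/16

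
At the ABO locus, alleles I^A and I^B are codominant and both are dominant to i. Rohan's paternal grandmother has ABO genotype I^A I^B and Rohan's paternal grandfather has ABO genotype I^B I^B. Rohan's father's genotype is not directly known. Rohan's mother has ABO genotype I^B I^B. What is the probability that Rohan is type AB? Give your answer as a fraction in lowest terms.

Rohan's father's ABO genotype from I^A I^B × I^B I^B: 1/2 I^A I^B, 1/2 I^B I^B.
Crossing each possibility with the mother I^B I^B and summing P(type AB): 1/2·1/2 + 1/2·0 = 1/4.

1/4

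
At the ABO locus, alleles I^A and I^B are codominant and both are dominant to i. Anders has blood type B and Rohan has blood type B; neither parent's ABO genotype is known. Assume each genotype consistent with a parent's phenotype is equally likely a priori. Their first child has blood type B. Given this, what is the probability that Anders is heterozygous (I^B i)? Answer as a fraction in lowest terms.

7/15

Possible genotypes: Anders ∈ {I^B I^B, I^B i}; Rohan ∈ {I^B I^B, I^B i}.
Weight each parental genotype pair by prior × P(type-B child):
  I^B I^B × I^B I^B: posterior weight 4/15.
  I^B I^B × I^B i: posterior weight 4/15.
  I^B i × I^B I^B: posterior weight 4/15.
  I^B i × I^B i: posterior weight 1/5.
Sum the posterior weight over pairs where Anders is I^B i: 7/15.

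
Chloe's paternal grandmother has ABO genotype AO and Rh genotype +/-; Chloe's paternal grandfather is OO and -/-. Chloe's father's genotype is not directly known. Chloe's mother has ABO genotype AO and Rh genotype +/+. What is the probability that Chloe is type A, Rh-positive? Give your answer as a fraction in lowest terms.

Chloe's father's ABO genotype from AO × OO: 1/2 AO, 1/2 OO.
Crossing each possibility with the mother AO and summing P(type A): 1/2·3/4 + 1/2·1/2 = 5/8.
Similarly for Rh via the father's Rh distribution: P(Rh+) = 1.
Independent loci: 5/8 × 1 = 5/8.

5/8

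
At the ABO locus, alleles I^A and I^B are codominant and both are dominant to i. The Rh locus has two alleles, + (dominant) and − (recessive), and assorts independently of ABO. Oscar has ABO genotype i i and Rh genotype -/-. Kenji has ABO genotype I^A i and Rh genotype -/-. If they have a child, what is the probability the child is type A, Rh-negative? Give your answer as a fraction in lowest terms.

ABO cross i i × I^A i → offspring phenotypes: 1/2 O, 1/2 A.
Rh cross -/- × -/- → 1 Rh-.
Independent loci: P(type A, Rh-negative) = 1/2 × 1 = 1/2.

1/2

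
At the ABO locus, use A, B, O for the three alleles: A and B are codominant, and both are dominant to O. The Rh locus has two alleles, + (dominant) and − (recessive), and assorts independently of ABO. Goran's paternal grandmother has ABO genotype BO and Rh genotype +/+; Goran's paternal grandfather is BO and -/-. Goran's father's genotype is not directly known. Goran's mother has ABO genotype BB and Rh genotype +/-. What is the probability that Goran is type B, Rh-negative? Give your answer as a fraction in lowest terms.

Goran's father's ABO genotype from BO × BO: 1/4 BB, 1/2 BO, 1/4 OO.
Crossing each possibility with the mother BB and summing P(type B): 1/4·1 + 1/2·1 + 1/4·1 = 1.
Similarly for Rh via the father's Rh distribution: P(Rh-) = 1/4.
Independent loci: 1 × 1/4 = 1/4.

1/4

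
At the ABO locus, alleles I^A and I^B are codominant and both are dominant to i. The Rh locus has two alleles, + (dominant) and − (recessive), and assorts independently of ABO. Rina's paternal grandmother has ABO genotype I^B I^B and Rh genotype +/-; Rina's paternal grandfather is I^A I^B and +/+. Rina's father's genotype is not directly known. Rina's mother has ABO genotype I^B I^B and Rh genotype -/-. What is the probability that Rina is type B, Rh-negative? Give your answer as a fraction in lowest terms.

3/16

Rina's father's ABO genotype from I^B I^B × I^A I^B: 1/2 I^A I^B, 1/2 I^B I^B.
Crossing each possibility with the mother I^B I^B and summing P(type B): 1/2·1/2 + 1/2·1 = 3/4.
Similarly for Rh via the father's Rh distribution: P(Rh-) = 1/4.
Independent loci: 3/4 × 1/4 = 3/16.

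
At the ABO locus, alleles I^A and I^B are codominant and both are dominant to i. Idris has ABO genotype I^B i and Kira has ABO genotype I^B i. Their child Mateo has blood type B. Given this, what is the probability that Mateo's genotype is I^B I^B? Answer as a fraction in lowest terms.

1/3

Cross I^B i × I^B i → 1/4 I^B I^B, 1/2 I^B i, 1/4 i i.
Type-B genotypes among offspring: I^B I^B (1/4), I^B i (1/2); total 3/4.
P(I^B I^B | type B) = (1/4) / (3/4) = 1/3.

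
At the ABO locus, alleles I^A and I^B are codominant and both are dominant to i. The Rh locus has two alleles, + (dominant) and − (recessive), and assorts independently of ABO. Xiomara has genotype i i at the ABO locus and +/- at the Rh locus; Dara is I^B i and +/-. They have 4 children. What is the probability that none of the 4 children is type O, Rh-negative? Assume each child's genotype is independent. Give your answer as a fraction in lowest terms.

2401/4096

ABO cross i i × I^B i → 1/2 O, 1/2 B.
Rh cross +/- × +/- → 3/4 Rh+, 1/4 Rh-; so P(type O, Rh-negative) = 1/2 × 1/4 = 1/8 per child.
P(not type O, Rh-negative) = 7/8 for one child; (7/8)^4 = 2401/4096.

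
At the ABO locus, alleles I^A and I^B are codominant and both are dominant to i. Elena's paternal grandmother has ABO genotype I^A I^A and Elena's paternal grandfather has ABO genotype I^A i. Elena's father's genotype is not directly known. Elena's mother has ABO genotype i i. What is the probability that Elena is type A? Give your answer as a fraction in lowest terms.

3/4

Elena's father's ABO genotype from I^A I^A × I^A i: 1/2 I^A I^A, 1/2 I^A i.
Crossing each possibility with the mother i i and summing P(type A): 1/2·1 + 1/2·1/2 = 3/4.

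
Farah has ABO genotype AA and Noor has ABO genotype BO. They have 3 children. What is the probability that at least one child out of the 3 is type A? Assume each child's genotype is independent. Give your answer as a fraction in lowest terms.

7/8

ABO cross AA × BO → 1/2 A, 1/2 AB.
So P(type A) = 1/2 per child.
P(none) = (1/2)^3 = 1/8; P(at least one) = 1 − 1/8 = 7/8.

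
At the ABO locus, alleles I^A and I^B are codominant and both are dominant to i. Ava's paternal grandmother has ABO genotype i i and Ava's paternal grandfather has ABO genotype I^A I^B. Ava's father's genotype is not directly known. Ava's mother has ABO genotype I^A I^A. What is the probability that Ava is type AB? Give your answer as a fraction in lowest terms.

Ava's father's ABO genotype from i i × I^A I^B: 1/2 I^A i, 1/2 I^B i.
Crossing each possibility with the mother I^A I^A and summing P(type AB): 1/2·0 + 1/2·1/2 = 1/4.

1/4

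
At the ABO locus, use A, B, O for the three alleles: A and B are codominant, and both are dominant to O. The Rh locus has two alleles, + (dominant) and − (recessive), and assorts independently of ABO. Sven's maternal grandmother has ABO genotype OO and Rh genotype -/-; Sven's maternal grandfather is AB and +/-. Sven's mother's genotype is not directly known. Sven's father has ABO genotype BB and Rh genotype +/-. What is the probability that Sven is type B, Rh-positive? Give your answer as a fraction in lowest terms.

15/32

Sven's mother's ABO genotype from OO × AB: 1/2 AO, 1/2 BO.
Crossing each possibility with the father BB and summing P(type B): 1/2·1/2 + 1/2·1 = 3/4.
Similarly for Rh via the mother's Rh distribution: P(Rh+) = 5/8.
Independent loci: 3/4 × 5/8 = 15/32.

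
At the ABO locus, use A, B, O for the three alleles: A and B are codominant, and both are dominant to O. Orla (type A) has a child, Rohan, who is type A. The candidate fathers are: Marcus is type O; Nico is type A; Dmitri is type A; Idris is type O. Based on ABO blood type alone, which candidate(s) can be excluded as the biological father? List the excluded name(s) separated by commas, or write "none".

A candidate is excluded only if no genotype consistent with his phenotype could produce a type A child with a type A mother.
Every candidate has at least one consistent genotype combination, so none can be excluded.

none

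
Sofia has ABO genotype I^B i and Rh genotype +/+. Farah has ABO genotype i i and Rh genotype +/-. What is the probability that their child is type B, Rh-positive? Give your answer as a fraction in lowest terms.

ABO cross I^B i × i i → offspring phenotypes: 1/2 O, 1/2 B.
Rh cross +/+ × +/- → 1 Rh+.
Independent loci: P(type B, Rh-positive) = 1/2 × 1 = 1/2.

1/2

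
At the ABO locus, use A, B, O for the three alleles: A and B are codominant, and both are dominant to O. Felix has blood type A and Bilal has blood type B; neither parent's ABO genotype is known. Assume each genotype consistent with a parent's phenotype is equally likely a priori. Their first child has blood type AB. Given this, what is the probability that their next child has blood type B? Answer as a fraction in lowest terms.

Possible genotypes: Felix ∈ {AA, AO}; Bilal ∈ {BB, BO}.
Weight each parental genotype pair by prior × P(type-AB child):
  AA × BB: posterior weight 4/9; P(next child type B) = 0.
  AA × BO: posterior weight 2/9; P(next child type B) = 0.
  AO × BB: posterior weight 2/9; P(next child type B) = 1/2.
  AO × BO: posterior weight 1/9; P(next child type B) = 1/4.
Weighted sum = 5/36.

5/36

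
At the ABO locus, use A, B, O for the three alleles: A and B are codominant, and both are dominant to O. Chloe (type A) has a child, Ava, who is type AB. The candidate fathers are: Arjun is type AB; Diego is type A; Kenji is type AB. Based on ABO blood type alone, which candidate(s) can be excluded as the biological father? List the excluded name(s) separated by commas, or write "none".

A candidate is excluded only if no genotype consistent with his phenotype could produce a type AB child with a type A mother.
Diego (type A): no genotype consistent with that phenotype can produce a type-AB child with a type-A mother.

Diego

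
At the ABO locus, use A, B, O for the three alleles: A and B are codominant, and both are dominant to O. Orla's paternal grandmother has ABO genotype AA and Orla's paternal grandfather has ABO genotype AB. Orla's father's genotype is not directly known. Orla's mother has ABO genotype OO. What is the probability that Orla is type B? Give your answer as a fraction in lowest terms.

1/4

Orla's father's ABO genotype from AA × AB: 1/2 AA, 1/2 AB.
Crossing each possibility with the mother OO and summing P(type B): 1/2·0 + 1/2·1/2 = 1/4.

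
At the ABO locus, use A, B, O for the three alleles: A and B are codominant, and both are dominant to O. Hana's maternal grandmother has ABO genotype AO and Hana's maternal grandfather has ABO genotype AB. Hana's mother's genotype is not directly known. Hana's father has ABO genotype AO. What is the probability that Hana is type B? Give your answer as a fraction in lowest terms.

1/8

Hana's mother's ABO genotype from AO × AB: 1/4 AA, 1/4 AB, 1/4 AO, 1/4 BO.
Crossing each possibility with the father AO and summing P(type B): 1/4·0 + 1/4·1/4 + 1/4·0 + 1/4·1/4 = 1/8.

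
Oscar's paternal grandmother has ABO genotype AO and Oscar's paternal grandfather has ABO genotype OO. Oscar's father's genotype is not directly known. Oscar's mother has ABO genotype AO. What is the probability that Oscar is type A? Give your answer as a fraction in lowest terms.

5/8

Oscar's father's ABO genotype from AO × OO: 1/2 AO, 1/2 OO.
Crossing each possibility with the mother AO and summing P(type A): 1/2·3/4 + 1/2·1/2 = 5/8.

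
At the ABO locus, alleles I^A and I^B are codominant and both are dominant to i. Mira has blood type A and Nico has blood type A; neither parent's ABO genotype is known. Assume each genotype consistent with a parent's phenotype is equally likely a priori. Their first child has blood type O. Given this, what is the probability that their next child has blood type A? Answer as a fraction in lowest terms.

Possible genotypes: Mira ∈ {I^A I^A, I^A i}; Nico ∈ {I^A I^A, I^A i}.
Weight each parental genotype pair by prior × P(type-O child):
  I^A i × I^A i: posterior weight 1; P(next child type A) = 3/4.
Weighted sum = 3/4.

3/4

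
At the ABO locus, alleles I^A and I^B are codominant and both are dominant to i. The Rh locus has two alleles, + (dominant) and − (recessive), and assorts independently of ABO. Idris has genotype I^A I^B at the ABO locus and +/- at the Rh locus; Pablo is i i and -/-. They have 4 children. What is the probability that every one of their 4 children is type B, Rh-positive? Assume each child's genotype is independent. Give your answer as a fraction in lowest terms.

ABO cross I^A I^B × i i → 1/2 A, 1/2 B.
Rh cross +/- × -/- → 1/2 Rh+, 1/2 Rh-; so P(type B, Rh-positive) = 1/2 × 1/2 = 1/4 per child.
All 4 independent: (1/4)^4 = 1/256.

1/256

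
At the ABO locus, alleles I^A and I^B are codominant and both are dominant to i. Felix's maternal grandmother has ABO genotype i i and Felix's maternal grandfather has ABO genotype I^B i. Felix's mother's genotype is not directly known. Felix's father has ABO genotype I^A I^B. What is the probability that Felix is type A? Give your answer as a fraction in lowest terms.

3/8

Felix's mother's ABO genotype from i i × I^B i: 1/2 I^B i, 1/2 i i.
Crossing each possibility with the father I^A I^B and summing P(type A): 1/2·1/4 + 1/2·1/2 = 3/8.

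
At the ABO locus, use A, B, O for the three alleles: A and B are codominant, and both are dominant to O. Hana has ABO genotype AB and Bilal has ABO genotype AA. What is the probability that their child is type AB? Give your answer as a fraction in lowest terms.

1/2

ABO cross AB × AA → offspring phenotypes: 1/2 A, 1/2 AB.
So P(type AB) = 1/2.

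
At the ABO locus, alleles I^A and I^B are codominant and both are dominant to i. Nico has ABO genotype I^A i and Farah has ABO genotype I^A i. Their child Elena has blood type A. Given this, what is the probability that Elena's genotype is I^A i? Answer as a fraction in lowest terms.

Cross I^A i × I^A i → 1/4 I^A I^A, 1/2 I^A i, 1/4 i i.
Type-A genotypes among offspring: I^A I^A (1/4), I^A i (1/2); total 3/4.
P(I^A i | type A) = (1/2) / (3/4) = 2/3.

2/3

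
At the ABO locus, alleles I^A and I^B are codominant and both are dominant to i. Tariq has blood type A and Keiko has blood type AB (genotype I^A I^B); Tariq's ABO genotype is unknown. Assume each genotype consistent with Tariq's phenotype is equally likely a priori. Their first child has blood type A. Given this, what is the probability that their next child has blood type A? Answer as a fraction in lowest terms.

1/2

Possible genotypes: Tariq ∈ {I^A I^A, I^A i}; Keiko ∈ {I^A I^B}.
Weight each parental genotype pair by prior × P(type-A child):
  I^A I^A × I^A I^B: posterior weight 1/2; P(next child type A) = 1/2.
  I^A i × I^A I^B: posterior weight 1/2; P(next child type A) = 1/2.
Weighted sum = 1/2.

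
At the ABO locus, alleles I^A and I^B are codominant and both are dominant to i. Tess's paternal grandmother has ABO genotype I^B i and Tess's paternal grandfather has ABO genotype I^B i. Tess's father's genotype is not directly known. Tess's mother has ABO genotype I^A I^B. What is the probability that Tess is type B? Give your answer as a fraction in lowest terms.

Tess's father's ABO genotype from I^B i × I^B i: 1/4 I^B I^B, 1/2 I^B i, 1/4 i i.
Crossing each possibility with the mother I^A I^B and summing P(type B): 1/4·1/2 + 1/2·1/2 + 1/4·1/2 = 1/2.

1/2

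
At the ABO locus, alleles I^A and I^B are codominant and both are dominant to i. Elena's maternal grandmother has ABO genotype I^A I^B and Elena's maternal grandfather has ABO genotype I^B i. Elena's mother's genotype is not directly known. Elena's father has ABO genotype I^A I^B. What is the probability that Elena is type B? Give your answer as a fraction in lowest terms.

Elena's mother's ABO genotype from I^A I^B × I^B i: 1/4 I^A I^B, 1/4 I^A i, 1/4 I^B I^B, 1/4 I^B i.
Crossing each possibility with the father I^A I^B and summing P(type B): 1/4·1/4 + 1/4·1/4 + 1/4·1/2 + 1/4·1/2 = 3/8.

3/8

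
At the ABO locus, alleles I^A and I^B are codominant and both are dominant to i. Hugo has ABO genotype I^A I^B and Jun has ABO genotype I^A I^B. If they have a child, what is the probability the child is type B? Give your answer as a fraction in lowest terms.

ABO cross I^A I^B × I^A I^B → offspring phenotypes: 1/4 A, 1/4 B, 1/2 AB.
So P(type B) = 1/4.

1/4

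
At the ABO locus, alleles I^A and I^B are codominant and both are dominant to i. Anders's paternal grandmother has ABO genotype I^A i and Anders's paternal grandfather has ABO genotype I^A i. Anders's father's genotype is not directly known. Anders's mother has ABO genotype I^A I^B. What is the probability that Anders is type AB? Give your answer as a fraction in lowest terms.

Anders's father's ABO genotype from I^A i × I^A i: 1/4 I^A I^A, 1/2 I^A i, 1/4 i i.
Crossing each possibility with the mother I^A I^B and summing P(type AB): 1/4·1/2 + 1/2·1/4 + 1/4·0 = 1/4.

1/4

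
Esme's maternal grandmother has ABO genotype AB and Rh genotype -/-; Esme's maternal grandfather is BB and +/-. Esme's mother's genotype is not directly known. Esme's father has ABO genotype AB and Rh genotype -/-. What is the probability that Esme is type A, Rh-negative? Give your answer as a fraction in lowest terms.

3/32

Esme's mother's ABO genotype from AB × BB: 1/2 AB, 1/2 BB.
Crossing each possibility with the father AB and summing P(type A): 1/2·1/4 + 1/2·0 = 1/8.
Similarly for Rh via the mother's Rh distribution: P(Rh-) = 3/4.
Independent loci: 1/8 × 3/4 = 3/32.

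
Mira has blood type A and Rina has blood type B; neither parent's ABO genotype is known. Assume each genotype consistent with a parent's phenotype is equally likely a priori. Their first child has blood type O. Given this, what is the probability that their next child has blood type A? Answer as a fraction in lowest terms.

Possible genotypes: Mira ∈ {AA, AO}; Rina ∈ {BB, BO}.
Weight each parental genotype pair by prior × P(type-O child):
  AO × BO: posterior weight 1; P(next child type A) = 1/4.
Weighted sum = 1/4.

1/4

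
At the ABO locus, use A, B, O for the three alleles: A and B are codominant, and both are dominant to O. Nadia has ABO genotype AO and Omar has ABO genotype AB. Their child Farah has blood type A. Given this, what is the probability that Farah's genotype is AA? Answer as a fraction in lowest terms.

1/2

Cross AO × AB → 1/4 AA, 1/4 AB, 1/4 AO, 1/4 BO.
Type-A genotypes among offspring: AA (1/4), AO (1/4); total 1/2.
P(AA | type A) = (1/4) / (1/2) = 1/2.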